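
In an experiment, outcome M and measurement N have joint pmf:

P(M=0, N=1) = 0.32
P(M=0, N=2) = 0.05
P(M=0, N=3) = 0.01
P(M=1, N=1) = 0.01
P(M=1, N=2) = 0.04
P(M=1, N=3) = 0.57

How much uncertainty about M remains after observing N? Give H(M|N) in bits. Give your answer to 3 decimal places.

Chain rule: H(M|N) = H(M,N) − H(N).
Marginals: p(M) = (0.3800, 0.6200), p(N) = (0.3300, 0.0900, 0.5800).
H(M,N) = 1.5230 bits; H(N) = 1.2963 bits.
H(M|N) = 1.5230 − 1.2963 = 0.227 bits.

0.227 bits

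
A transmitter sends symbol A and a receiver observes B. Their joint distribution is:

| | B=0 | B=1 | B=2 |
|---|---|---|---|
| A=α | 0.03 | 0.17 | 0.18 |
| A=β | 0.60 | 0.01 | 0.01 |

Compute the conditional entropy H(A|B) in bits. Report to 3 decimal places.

Chain rule: H(A|B) = H(A,B) − H(B).
Marginals: p(A) = (0.3800, 0.6200), p(B) = (0.6300, 0.1800, 0.1900).
H(A,B) = 1.6067 bits; H(B) = 1.3205 bits.
H(A|B) = 1.6067 − 1.3205 = 0.286 bits.

0.286 bits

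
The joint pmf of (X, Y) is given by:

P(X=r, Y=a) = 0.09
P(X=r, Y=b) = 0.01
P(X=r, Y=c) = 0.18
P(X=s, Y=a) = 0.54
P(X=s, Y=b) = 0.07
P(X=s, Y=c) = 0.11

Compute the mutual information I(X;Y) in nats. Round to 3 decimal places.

0.112 nats

Marginals: p(X) = (0.2800, 0.7200), p(Y) = (0.6300, 0.0800, 0.2900).
I(X;Y) = H(X) + H(Y) − H(X,Y).
H(X) = 0.5930, H(Y) = 0.8521, H(X,Y) = 1.3331.
I(X;Y) = 0.5930 + 0.8521 − 1.3331 = 0.112 nats.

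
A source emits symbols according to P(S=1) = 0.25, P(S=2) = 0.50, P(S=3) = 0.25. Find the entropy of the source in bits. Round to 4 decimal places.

1.5000 bits

H(S) = −Σ p·log₂ p.
  −(0.25)·log₂(0.25) = 0.50000
  −(0.50)·log₂(0.50) = 0.50000
  −(0.25)·log₂(0.25) = 0.50000
Sum: 0.50000 + 0.50000 + 0.50000 = 1.5000 bits.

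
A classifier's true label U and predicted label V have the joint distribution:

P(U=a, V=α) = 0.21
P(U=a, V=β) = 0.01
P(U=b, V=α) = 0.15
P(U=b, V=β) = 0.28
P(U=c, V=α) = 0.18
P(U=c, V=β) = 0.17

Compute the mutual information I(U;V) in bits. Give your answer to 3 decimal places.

0.186 bits

Marginals: p(U) = (0.2200, 0.4300, 0.3500), p(V) = (0.5400, 0.4600).
I(U;V) = H(U) + H(V) − H(U,V).
H(U) = 1.5342, H(V) = 0.9954, H(U,V) = 2.3439.
I(U;V) = 1.5342 + 0.9954 − 2.3439 = 0.186 bits.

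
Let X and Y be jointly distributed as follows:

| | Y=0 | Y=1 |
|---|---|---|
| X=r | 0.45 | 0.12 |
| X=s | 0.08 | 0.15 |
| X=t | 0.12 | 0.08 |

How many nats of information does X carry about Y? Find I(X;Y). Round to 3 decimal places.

0.071 nats

Marginals: p(X) = (0.5700, 0.2300, 0.2000), p(Y) = (0.6500, 0.3500).
I(X;Y) = Σ p(x,y)·ln[p(x,y)/(p(x)p(y))].
  (r,0): 0.45·ln(1.2146) = 0.0875
  (r,1): 0.12·ln(0.6015) = -0.0610
  (s,0): 0.08·ln(0.5351) = -0.0500
  (s,1): 0.15·ln(1.8634) = 0.0934
  (t,0): 0.12·ln(0.9231) = -0.0096
  (t,1): 0.08·ln(1.1429) = 0.0107
Sum = 0.071 nats.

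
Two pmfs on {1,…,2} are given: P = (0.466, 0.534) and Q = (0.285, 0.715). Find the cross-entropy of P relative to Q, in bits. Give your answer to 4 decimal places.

1.1024 bits

H(P,Q) = −Σ p·log₂ q.
  −0.466·log₂(0.285) = 0.84391
  −0.534·log₂(0.715) = 0.25845
H(P,Q) = 1.1024 bits.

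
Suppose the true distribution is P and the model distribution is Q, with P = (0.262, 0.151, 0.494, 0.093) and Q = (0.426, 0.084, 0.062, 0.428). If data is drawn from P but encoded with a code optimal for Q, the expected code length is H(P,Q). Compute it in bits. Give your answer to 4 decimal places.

H(P,Q) = −Σ p·log₂ q.
  −0.262·log₂(0.426) = 0.32254
  −0.151·log₂(0.084) = 0.53959
  −0.494·log₂(0.062) = 1.98172
  −0.093·log₂(0.428) = 0.11386
H(P,Q) = 2.9577 bits.

2.9577 bits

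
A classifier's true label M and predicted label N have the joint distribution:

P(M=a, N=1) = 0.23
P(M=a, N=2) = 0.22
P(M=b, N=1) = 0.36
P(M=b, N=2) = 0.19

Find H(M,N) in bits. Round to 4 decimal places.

H(M,N) = −Σ p(x,y)·log₂ p(x,y) over all 4 cells.
  cell (a,1): −0.23·log₂0.23 = 0.48767
  cell (a,2): −0.22·log₂0.22 = 0.48057
  cell (b,1): −0.36·log₂0.36 = 0.53062
  cell (b,2): −0.19·log₂0.19 = 0.45523
Sum = 1.9541 bits.

1.9541 bits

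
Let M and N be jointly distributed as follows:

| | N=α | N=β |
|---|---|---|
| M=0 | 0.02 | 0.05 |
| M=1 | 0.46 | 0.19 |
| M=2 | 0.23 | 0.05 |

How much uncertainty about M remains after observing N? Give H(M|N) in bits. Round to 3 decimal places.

Chain rule: H(M|N) = H(M,N) − H(N).
Marginals: p(M) = (0.0700, 0.6500, 0.2800), p(N) = (0.7100, 0.2900).
H(M,N) = 2.0033 bits; H(N) = 0.8687 bits.
H(M|N) = 2.0033 − 0.8687 = 1.135 bits.

1.135 bits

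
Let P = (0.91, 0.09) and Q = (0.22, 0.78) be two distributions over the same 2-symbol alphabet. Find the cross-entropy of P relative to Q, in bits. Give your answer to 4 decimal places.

2.0201 bits

H(P,Q) = −Σ p·log₂ q.
  −0.91·log₂(0.22) = 1.98783
  −0.09·log₂(0.78) = 0.03226
H(P,Q) = 2.0201 bits.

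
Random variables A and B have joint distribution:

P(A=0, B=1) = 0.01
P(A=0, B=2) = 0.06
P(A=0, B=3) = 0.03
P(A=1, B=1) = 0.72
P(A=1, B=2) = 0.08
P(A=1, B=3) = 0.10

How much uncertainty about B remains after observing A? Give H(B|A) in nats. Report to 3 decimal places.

Chain rule: H(B|A) = H(A,B) − H(A).
Marginals: p(A) = (0.1000, 0.9000), p(B) = (0.7300, 0.1400, 0.1300).
H(A,B) = 0.9889 nats; H(A) = 0.3251 nats.
H(B|A) = 0.9889 − 0.3251 = 0.664 nats.

0.664 nats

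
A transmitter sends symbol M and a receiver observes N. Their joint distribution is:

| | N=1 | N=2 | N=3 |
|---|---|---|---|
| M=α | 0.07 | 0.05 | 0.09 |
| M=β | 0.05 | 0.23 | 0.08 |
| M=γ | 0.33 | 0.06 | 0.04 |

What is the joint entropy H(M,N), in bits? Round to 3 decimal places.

H(M,N) = −Σ p(x,y)·log₂ p(x,y) over all 9 cells.
  cell (α,1): −0.07·log₂0.07 = 0.2686
  cell (α,2): −0.05·log₂0.05 = 0.2161
  cell (α,3): −0.09·log₂0.09 = 0.3127
  cell (β,1): −0.05·log₂0.05 = 0.2161
  cell (β,2): −0.23·log₂0.23 = 0.4877
  cell (β,3): −0.08·log₂0.08 = 0.2915
  cell (γ,1): −0.33·log₂0.33 = 0.5278
  cell (γ,2): −0.06·log₂0.06 = 0.2435
  cell (γ,3): −0.04·log₂0.04 = 0.1858
Sum = 2.750 bits.

2.750 bits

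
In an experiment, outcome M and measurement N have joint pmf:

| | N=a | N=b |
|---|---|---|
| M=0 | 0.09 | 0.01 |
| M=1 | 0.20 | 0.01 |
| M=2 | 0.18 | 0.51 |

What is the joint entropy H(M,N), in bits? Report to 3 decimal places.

H(M,N) = −Σ p(x,y)·log₂ p(x,y) over all 6 cells.
  cell (0,a): −0.09·log₂0.09 = 0.3127
  cell (0,b): −0.01·log₂0.01 = 0.0664
  cell (1,a): −0.20·log₂0.20 = 0.4644
  cell (1,b): −0.01·log₂0.01 = 0.0664
  cell (2,a): −0.18·log₂0.18 = 0.4453
  cell (2,b): −0.51·log₂0.51 = 0.4954
Sum = 1.851 bits.

1.851 bits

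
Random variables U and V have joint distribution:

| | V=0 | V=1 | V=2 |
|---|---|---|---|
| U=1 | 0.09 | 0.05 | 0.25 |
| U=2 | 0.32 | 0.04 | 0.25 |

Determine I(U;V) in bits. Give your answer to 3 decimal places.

Marginals: p(U) = (0.3900, 0.6100), p(V) = (0.4100, 0.0900, 0.5000).
I(U;V) = H(U) + H(V) − H(U,V).
H(U) = 0.9648, H(V) = 1.3400, H(U,V) = 2.2405.
I(U;V) = 0.9648 + 1.3400 − 2.2405 = 0.064 bits.

0.064 bits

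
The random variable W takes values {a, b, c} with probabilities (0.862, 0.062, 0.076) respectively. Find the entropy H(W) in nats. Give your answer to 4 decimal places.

0.4963 nats

H(W) = −Σ p·ln p.
  −(0.862)·ln(0.862) = 0.12801
  −(0.062)·ln(0.062) = 0.17240
  −(0.076)·ln(0.076) = 0.19585
Sum: 0.12801 + 0.17240 + 0.19585 = 0.4963 nats.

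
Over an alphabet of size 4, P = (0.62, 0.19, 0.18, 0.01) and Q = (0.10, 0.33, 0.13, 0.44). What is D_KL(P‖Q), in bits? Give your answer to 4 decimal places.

1.5106 bits

D(P‖Q) = Σ p·log₂(p/q).
  0.62·log₂(0.62/0.10) = 1.63201
  0.19·log₂(0.19/0.33) = -0.15133
  0.18·log₂(0.18/0.13) = 0.08451
  0.01·log₂(0.01/0.44) = -0.05459
D(P‖Q) = 1.5106 bits.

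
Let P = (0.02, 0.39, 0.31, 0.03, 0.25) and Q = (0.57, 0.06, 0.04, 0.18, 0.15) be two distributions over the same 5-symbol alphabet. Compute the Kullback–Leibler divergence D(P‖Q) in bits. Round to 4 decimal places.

1.9790 bits

D(P‖Q) = Σ p·log₂(p/q).
  0.02·log₂(0.02/0.57) = -0.09666
  0.39·log₂(0.39/0.06) = 1.05317
  0.31·log₂(0.31/0.04) = 0.91580
  0.03·log₂(0.03/0.18) = -0.07755
  0.25·log₂(0.25/0.15) = 0.18424
D(P‖Q) = 1.9790 bits.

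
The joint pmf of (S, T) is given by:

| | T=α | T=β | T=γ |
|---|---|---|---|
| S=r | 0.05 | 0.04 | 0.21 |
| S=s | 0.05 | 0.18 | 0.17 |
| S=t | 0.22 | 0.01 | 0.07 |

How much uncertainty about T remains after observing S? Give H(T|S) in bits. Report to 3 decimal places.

1.215 bits

Marginals: p(S) = (0.3000, 0.4000, 0.3000), p(T) = (0.3200, 0.2300, 0.4500).
H(T|S) = Σ p(S) · H(T|S=·).
  S=r: p=0.3000, H(T|S=r) = 1.1786
  S=s: p=0.4000, H(T|S=s) = 1.4180
  S=t: p=0.3000, H(T|S=t) = 0.9816
Weighted sum = 1.215 bits.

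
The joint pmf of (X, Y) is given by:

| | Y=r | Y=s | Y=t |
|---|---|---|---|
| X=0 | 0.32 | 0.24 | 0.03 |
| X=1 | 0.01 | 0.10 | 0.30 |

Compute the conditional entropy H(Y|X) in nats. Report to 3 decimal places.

Chain rule: H(Y|X) = H(X,Y) − H(X).
Marginals: p(X) = (0.5900, 0.4100), p(Y) = (0.3300, 0.3400, 0.3300).
H(X,Y) = 1.4498 nats; H(X) = 0.6769 nats.
H(Y|X) = 1.4498 − 0.6769 = 0.773 nats.

0.773 nats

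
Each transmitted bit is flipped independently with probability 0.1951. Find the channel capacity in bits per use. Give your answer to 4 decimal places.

0.2880 bits

Binary symmetric channel: C = 1 − h₂(ε) where h₂ is the binary entropy function.
h₂(0.1951) = −0.1951·log₂0.1951 − 0.8049·log₂0.8049 = 0.7120.
C = 1 − 0.7120 = 0.2880 bits per channel use.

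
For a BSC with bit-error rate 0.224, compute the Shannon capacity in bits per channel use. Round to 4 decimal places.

Binary symmetric channel: C = 1 − h₂(ε) where h₂ is the binary entropy function.
h₂(0.224) = −0.224·log₂0.224 − 0.776·log₂0.776 = 0.7674.
C = 1 − 0.7674 = 0.2326 bits per channel use.

0.2326 bits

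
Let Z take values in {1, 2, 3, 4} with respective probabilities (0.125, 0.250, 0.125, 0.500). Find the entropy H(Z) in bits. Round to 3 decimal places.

H(Z) = −Σ p·log₂ p.
  −(0.125)·log₂(0.125) = 0.3750
  −(0.250)·log₂(0.250) = 0.5000
  −(0.125)·log₂(0.125) = 0.3750
  −(0.500)·log₂(0.500) = 0.5000
Sum: 0.3750 + 0.5000 + 0.3750 + 0.5000 = 1.750 bits.

1.750 bits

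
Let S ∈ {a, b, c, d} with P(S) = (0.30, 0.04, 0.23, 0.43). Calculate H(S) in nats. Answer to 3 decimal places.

H(S) = −Σ p·ln p.
  −(0.30)·ln(0.30) = 0.3612
  −(0.04)·ln(0.04) = 0.1288
  −(0.23)·ln(0.23) = 0.3380
  −(0.43)·ln(0.43) = 0.3629
Sum: 0.3612 + 0.1288 + 0.3380 + 0.3629 = 1.191 nats.

1.191 nats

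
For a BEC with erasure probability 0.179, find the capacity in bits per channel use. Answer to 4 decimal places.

Binary erasure channel: capacity C = 1 − ε.
C = 1 − 0.179 = 0.8210 bits per channel use.

0.8210 bits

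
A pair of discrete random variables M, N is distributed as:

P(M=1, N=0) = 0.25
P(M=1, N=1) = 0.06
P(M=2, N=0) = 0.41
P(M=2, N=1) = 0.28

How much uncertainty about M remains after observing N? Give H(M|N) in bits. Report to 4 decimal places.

0.8603 bits

Chain rule: H(M|N) = H(M,N) − H(N).
Marginals: p(M) = (0.3100, 0.6900), p(N) = (0.6600, 0.3400).
H(M,N) = 1.7851 bits; H(N) = 0.9248 bits.
H(M|N) = 1.7851 − 0.9248 = 0.8603 bits.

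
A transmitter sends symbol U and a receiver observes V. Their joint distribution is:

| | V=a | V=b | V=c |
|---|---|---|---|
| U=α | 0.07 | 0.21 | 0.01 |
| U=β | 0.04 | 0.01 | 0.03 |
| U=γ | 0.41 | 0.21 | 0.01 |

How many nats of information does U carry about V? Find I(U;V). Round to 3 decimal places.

Marginals: p(U) = (0.2900, 0.0800, 0.6300), p(V) = (0.5200, 0.4300, 0.0500).
I(U;V) = H(U) + H(V) − H(U,V).
H(U) = 0.8521, H(V) = 0.8527, H(U,V) = 1.5793.
I(U;V) = 0.8521 + 0.8527 − 1.5793 = 0.126 nats.

0.126 nats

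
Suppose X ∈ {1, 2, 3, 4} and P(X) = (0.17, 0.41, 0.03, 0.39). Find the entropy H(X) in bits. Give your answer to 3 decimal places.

H(X) = −Σ p·log₂ p.
  −(0.17)·log₂(0.17) = 0.4346
  −(0.41)·log₂(0.41) = 0.5274
  −(0.03)·log₂(0.03) = 0.1518
  −(0.39)·log₂(0.39) = 0.5298
Sum: 0.4346 + 0.5274 + 0.1518 + 0.5298 = 1.644 bits.

1.644 bits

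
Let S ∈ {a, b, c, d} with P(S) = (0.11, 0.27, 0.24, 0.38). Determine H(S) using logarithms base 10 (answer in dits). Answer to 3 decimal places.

0.567 dits

H(S) = −Σ p·log₁₀ p.
  −(0.11)·log₁₀(0.11) = 0.1054
  −(0.27)·log₁₀(0.27) = 0.1535
  −(0.24)·log₁₀(0.24) = 0.1487
  −(0.38)·log₁₀(0.38) = 0.1597
Sum: 0.1054 + 0.1535 + 0.1487 + 0.1597 = 0.567 dits.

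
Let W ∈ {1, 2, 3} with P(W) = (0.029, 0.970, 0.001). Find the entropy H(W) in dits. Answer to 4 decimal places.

0.0604 dits

H(W) = −Σ p·log₁₀ p.
  −(0.029)·log₁₀(0.029) = 0.04459
  −(0.970)·log₁₀(0.970) = 0.01283
  −(0.001)·log₁₀(0.001) = 0.00300
Sum: 0.04459 + 0.01283 + 0.00300 = 0.0604 dits.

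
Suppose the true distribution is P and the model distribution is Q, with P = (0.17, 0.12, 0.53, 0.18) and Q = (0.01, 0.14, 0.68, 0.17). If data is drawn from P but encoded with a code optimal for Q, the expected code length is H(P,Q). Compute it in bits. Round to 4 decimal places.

H(P,Q) = −Σ p·log₂ q.
  −0.17·log₂(0.01) = 1.12946
  −0.12·log₂(0.14) = 0.34038
  −0.53·log₂(0.68) = 0.29489
  −0.18·log₂(0.17) = 0.46015
H(P,Q) = 2.2249 bits.

2.2249 bits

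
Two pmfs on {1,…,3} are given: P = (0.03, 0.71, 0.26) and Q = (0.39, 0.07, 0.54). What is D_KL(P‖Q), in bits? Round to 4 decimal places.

D(P‖Q) = Σ p·log₂(p/q).
  0.03·log₂(0.03/0.39) = -0.11101
  0.71·log₂(0.71/0.07) = 2.37310
  0.26·log₂(0.26/0.54) = -0.27416
D(P‖Q) = 1.9879 bits.

1.9879 bits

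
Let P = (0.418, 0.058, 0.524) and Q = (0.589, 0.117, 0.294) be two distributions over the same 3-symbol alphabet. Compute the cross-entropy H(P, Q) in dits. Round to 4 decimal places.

0.4287 dits

H(P,Q) = −Σ p·log₁₀ q.
  −0.418·log₁₀(0.589) = 0.09609
  −0.058·log₁₀(0.117) = 0.05405
  −0.524·log₁₀(0.294) = 0.27859
H(P,Q) = 0.4287 dits.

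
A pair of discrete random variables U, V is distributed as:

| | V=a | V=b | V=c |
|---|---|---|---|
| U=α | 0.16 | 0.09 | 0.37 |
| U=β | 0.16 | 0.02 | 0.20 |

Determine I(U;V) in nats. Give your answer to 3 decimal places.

0.021 nats

Marginals: p(U) = (0.6200, 0.3800), p(V) = (0.3200, 0.1100, 0.5700).
I(U;V) = H(U) + H(V) − H(U,V).
H(U) = 0.6641, H(V) = 0.9278, H(U,V) = 1.5711.
I(U;V) = 0.6641 + 0.9278 − 1.5711 = 0.021 nats.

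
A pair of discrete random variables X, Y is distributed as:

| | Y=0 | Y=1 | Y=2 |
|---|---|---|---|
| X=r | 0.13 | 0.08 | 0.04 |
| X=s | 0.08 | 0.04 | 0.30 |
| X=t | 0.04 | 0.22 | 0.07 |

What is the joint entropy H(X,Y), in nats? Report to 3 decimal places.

1.936 nats

H(X,Y) = −Σ p(x,y)·ln p(x,y) over all 9 cells.
  cell (r,0): −0.13·ln0.13 = 0.2652
  cell (r,1): −0.08·ln0.08 = 0.2021
  cell (r,2): −0.04·ln0.04 = 0.1288
  cell (s,0): −0.08·ln0.08 = 0.2021
  cell (s,1): −0.04·ln0.04 = 0.1288
  cell (s,2): −0.30·ln0.30 = 0.3612
  cell (t,0): −0.04·ln0.04 = 0.1288
  cell (t,1): −0.22·ln0.22 = 0.3331
  cell (t,2): −0.07·ln0.07 = 0.1861
Sum = 1.936 nats.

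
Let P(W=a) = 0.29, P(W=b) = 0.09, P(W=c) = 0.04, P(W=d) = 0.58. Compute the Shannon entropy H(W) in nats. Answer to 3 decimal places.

H(W) = −Σ p·ln p.
  −(0.29)·ln(0.29) = 0.3590
  −(0.09)·ln(0.09) = 0.2167
  −(0.04)·ln(0.04) = 0.1288
  −(0.58)·ln(0.58) = 0.3159
Sum: 0.3590 + 0.2167 + 0.1288 + 0.3159 = 1.020 nats.

1.020 nats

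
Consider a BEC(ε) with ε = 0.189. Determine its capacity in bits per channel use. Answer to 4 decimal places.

Binary erasure channel: capacity C = 1 − ε.
C = 1 − 0.189 = 0.8110 bits per channel use.

0.8110 bits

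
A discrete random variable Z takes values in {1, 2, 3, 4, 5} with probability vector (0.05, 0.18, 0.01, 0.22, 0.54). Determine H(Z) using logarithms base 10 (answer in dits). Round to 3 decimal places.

0.508 dits

H(Z) = −Σ p·log₁₀ p.
  −(0.05)·log₁₀(0.05) = 0.0651
  −(0.18)·log₁₀(0.18) = 0.1341
  −(0.01)·log₁₀(0.01) = 0.0200
  −(0.22)·log₁₀(0.22) = 0.1447
  −(0.54)·log₁₀(0.54) = 0.1445
Sum: 0.0651 + 0.1341 + 0.0200 + 0.1447 + 0.1445 = 0.508 dits.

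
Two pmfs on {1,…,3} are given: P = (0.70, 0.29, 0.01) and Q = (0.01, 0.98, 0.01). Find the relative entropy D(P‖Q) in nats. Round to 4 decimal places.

2.6208 nats

D(P‖Q) = Σ p·ln(p/q).
  0.70·ln(0.70/0.01) = 2.97395
  0.29·ln(0.29/0.98) = -0.35312
  0.01·ln(0.01/0.01) = 0.00000
D(P‖Q) = 2.6208 nats.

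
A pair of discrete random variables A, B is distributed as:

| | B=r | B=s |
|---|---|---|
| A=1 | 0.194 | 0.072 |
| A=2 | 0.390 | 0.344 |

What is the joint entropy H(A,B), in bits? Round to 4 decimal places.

1.7917 bits

H(A,B) = −Σ p(x,y)·log₂ p(x,y) over all 4 cells.
  cell (1,r): −0.194·log₂0.194 = 0.45898
  cell (1,s): −0.072·log₂0.072 = 0.27330
  cell (2,r): −0.390·log₂0.390 = 0.52980
  cell (2,s): −0.344·log₂0.344 = 0.52959
Sum = 1.7917 bits.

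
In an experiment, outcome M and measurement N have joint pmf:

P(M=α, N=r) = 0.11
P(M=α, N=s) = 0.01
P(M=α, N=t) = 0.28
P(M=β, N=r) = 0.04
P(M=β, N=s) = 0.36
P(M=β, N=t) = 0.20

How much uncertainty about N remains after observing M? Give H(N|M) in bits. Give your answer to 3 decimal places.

1.141 bits

Marginals: p(M) = (0.4000, 0.6000), p(N) = (0.1500, 0.3700, 0.4800).
H(N|M) = Σ p(M) · H(N|M=·).
  M=α: p=0.4000, H(N|M=α) = 1.0054
  M=β: p=0.6000, H(N|M=β) = 1.2310
Weighted sum = 1.141 bits.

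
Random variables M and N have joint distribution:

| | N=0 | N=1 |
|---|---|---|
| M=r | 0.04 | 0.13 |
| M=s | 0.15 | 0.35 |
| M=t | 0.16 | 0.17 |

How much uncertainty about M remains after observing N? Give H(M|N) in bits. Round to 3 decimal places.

1.433 bits

Chain rule: H(M|N) = H(M,N) − H(N).
Marginals: p(M) = (0.1700, 0.5000, 0.3300), p(N) = (0.3500, 0.6500).
H(M,N) = 2.3666 bits; H(N) = 0.9341 bits.
H(M|N) = 2.3666 − 0.9341 = 1.433 bits.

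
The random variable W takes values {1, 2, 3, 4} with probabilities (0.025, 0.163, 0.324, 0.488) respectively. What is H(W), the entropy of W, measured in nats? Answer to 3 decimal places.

H(W) = −Σ p·ln p.
  −(0.025)·ln(0.025) = 0.0922
  −(0.163)·ln(0.163) = 0.2957
  −(0.324)·ln(0.324) = 0.3652
  −(0.488)·ln(0.488) = 0.3501
Sum: 0.0922 + 0.2957 + 0.3652 + 0.3501 = 1.103 nats.

1.103 nats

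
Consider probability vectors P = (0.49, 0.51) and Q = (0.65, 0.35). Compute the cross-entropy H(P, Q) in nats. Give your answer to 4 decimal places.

0.7465 nats

H(P,Q) = −Σ p·ln q.
  −0.49·ln(0.65) = 0.21108
  −0.51·ln(0.35) = 0.53541
H(P,Q) = 0.7465 nats.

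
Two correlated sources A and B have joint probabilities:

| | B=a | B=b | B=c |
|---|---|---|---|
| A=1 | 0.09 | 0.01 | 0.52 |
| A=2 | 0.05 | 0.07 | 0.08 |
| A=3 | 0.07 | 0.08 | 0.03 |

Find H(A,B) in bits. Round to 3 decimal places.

H(A,B) = −Σ p(x,y)·log₂ p(x,y) over all 9 cells.
  cell (1,a): −0.09·log₂0.09 = 0.3127
  cell (1,b): −0.01·log₂0.01 = 0.0664
  cell (1,c): −0.52·log₂0.52 = 0.4906
  cell (2,a): −0.05·log₂0.05 = 0.2161
  cell (2,b): −0.07·log₂0.07 = 0.2686
  cell (2,c): −0.08·log₂0.08 = 0.2915
  cell (3,a): −0.07·log₂0.07 = 0.2686
  cell (3,b): −0.08·log₂0.08 = 0.2915
  cell (3,c): −0.03·log₂0.03 = 0.1518
Sum = 2.358 bits.

2.358 bits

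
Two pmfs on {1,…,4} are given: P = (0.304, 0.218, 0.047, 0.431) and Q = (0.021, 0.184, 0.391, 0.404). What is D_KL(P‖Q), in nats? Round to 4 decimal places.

D(P‖Q) = Σ p·ln(p/q).
  0.304·ln(0.304/0.021) = 0.81244
  0.218·ln(0.218/0.184) = 0.03696
  0.047·ln(0.047/0.391) = -0.09957
  0.431·ln(0.431/0.404) = 0.02788
D(P‖Q) = 0.7777 nats.

0.7777 nats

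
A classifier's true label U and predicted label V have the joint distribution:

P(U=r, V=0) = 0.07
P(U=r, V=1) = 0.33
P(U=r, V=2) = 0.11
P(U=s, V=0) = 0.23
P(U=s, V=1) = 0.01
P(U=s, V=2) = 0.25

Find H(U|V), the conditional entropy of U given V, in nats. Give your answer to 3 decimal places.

0.430 nats

Marginals: p(U) = (0.5100, 0.4900), p(V) = (0.3000, 0.3400, 0.3600).
H(U|V) = Σ p(V) · H(U|V=·).
  V=0: p=0.3000, H(U|V=0) = 0.5433
  V=1: p=0.3400, H(U|V=1) = 0.1327
  V=2: p=0.3600, H(U|V=2) = 0.6155
Weighted sum = 0.430 nats.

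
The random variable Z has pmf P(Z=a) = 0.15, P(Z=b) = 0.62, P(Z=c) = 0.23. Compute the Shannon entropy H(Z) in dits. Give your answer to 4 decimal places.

H(Z) = −Σ p·log₁₀ p.
  −(0.15)·log₁₀(0.15) = 0.12359
  −(0.62)·log₁₀(0.62) = 0.12872
  −(0.23)·log₁₀(0.23) = 0.14680
Sum: 0.12359 + 0.12872 + 0.14680 = 0.3991 dits.

0.3991 dits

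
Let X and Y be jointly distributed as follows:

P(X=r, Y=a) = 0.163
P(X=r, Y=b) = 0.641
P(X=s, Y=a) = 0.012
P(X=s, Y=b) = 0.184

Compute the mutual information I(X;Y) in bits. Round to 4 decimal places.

Marginals: p(X) = (0.8040, 0.1960), p(Y) = (0.1750, 0.8250).
I(X;Y) = H(X) + H(Y) − H(X,Y).
H(X) = 0.7139, H(Y) = 0.6690, H(X,Y) = 1.3638.
I(X;Y) = 0.7139 + 0.6690 − 1.3638 = 0.0191 bits.

0.0191 bits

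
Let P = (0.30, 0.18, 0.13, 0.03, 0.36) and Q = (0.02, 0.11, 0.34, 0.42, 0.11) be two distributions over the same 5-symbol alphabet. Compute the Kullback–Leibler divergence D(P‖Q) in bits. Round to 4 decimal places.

1.6212 bits

D(P‖Q) = Σ p·log₂(p/q).
  0.30·log₂(0.30/0.02) = 1.17207
  0.18·log₂(0.18/0.11) = 0.12789
  0.13·log₂(0.13/0.34) = -0.18031
  0.03·log₂(0.03/0.42) = -0.11422
  0.36·log₂(0.36/0.11) = 0.61578
D(P‖Q) = 1.6212 bits.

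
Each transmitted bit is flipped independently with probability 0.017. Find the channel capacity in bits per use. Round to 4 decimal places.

Binary symmetric channel: C = 1 − h₂(ε) where h₂ is the binary entropy function.
h₂(0.017) = −0.017·log₂0.017 − 0.983·log₂0.983 = 0.1242.
C = 1 − 0.1242 = 0.8758 bits per channel use.

0.8758 bits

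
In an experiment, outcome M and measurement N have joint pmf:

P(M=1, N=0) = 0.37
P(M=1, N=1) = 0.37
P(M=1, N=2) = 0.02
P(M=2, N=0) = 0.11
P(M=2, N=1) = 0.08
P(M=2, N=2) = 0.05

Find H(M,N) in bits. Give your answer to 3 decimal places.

H(M,N) = −Σ p(x,y)·log₂ p(x,y) over all 6 cells.
  cell (1,0): −0.37·log₂0.37 = 0.5307
  cell (1,1): −0.37·log₂0.37 = 0.5307
  cell (1,2): −0.02·log₂0.02 = 0.1129
  cell (2,0): −0.11·log₂0.11 = 0.3503
  cell (2,1): −0.08·log₂0.08 = 0.2915
  cell (2,2): −0.05·log₂0.05 = 0.2161
Sum = 2.032 bits.

2.032 bits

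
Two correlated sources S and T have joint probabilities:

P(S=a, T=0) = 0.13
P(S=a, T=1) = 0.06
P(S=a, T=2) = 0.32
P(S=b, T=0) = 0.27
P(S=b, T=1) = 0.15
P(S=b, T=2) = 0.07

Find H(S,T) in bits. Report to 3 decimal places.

2.341 bits

H(S,T) = −Σ p(x,y)·log₂ p(x,y) over all 6 cells.
  cell (a,0): −0.13·log₂0.13 = 0.3826
  cell (a,1): −0.06·log₂0.06 = 0.2435
  cell (a,2): −0.32·log₂0.32 = 0.5260
  cell (b,0): −0.27·log₂0.27 = 0.5100
  cell (b,1): −0.15·log₂0.15 = 0.4105
  cell (b,2): −0.07·log₂0.07 = 0.2686
Sum = 2.341 bits.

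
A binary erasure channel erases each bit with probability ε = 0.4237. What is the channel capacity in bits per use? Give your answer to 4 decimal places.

Binary erasure channel: capacity C = 1 − ε.
C = 1 − 0.4237 = 0.5763 bits per channel use.

0.5763 bits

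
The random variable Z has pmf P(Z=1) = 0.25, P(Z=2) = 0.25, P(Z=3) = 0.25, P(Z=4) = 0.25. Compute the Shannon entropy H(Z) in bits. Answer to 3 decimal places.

H(Z) = −Σ p·log₂ p.
  −(0.25)·log₂(0.25) = 0.5000
  −(0.25)·log₂(0.25) = 0.5000
  −(0.25)·log₂(0.25) = 0.5000
  −(0.25)·log₂(0.25) = 0.5000
Sum: 0.5000 + 0.5000 + 0.5000 + 0.5000 = 2.000 bits.

2.000 bits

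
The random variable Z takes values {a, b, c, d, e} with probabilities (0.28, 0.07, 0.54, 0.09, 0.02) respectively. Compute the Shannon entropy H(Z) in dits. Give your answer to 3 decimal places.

0.508 dits

H(Z) = −Σ p·log₁₀ p.
  −(0.28)·log₁₀(0.28) = 0.1548
  −(0.07)·log₁₀(0.07) = 0.0808
  −(0.54)·log₁₀(0.54) = 0.1445
  −(0.09)·log₁₀(0.09) = 0.0941
  −(0.02)·log₁₀(0.02) = 0.0340
Sum: 0.1548 + 0.0808 + 0.1445 + 0.0941 + 0.0340 = 0.508 dits.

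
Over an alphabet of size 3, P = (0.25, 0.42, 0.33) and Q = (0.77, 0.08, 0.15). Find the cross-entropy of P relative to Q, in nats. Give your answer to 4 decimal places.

1.7522 nats

H(P,Q) = −Σ p·ln q.
  −0.25·ln(0.77) = 0.06534
  −0.42·ln(0.08) = 1.06081
  −0.33·ln(0.15) = 0.62605
H(P,Q) = 1.7522 nats.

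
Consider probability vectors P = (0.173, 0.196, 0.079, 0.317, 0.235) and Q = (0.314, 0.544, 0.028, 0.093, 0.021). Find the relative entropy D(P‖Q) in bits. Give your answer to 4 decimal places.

D(P‖Q) = Σ p·log₂(p/q).
  0.173·log₂(0.173/0.314) = -0.14878
  0.196·log₂(0.196/0.544) = -0.28866
  0.079·log₂(0.079/0.028) = 0.11822
  0.317·log₂(0.317/0.093) = 0.56083
  0.235·log₂(0.235/0.021) = 0.81879
D(P‖Q) = 1.0604 bits.

1.0604 bits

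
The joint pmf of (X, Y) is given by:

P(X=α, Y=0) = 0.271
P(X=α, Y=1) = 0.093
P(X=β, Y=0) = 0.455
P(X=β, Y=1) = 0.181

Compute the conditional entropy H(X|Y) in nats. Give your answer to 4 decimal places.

0.6552 nats

Marginals: p(X) = (0.3640, 0.6360), p(Y) = (0.7260, 0.2740).
H(X|Y) = Σ p(Y) · H(X|Y=·).
  Y=0: p=0.7260, H(X|Y=0) = 0.6607
  Y=1: p=0.2740, H(X|Y=1) = 0.6406
Weighted sum = 0.6552 nats.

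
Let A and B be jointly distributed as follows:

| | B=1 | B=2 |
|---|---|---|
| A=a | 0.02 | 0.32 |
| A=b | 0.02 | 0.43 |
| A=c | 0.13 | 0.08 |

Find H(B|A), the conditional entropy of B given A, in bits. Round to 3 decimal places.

Marginals: p(A) = (0.3400, 0.4500, 0.2100), p(B) = (0.1700, 0.8300).
H(B|A) = Σ p(A) · H(B|A=·).
  A=a: p=0.3400, H(B|A=a) = 0.3228
  A=b: p=0.4500, H(B|A=b) = 0.2623
  A=c: p=0.2100, H(B|A=c) = 0.9587
Weighted sum = 0.429 bits.

0.429 bits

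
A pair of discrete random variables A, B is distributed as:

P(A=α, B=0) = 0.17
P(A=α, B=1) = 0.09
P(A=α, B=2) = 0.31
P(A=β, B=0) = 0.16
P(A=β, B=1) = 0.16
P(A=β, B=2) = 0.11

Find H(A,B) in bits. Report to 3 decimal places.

H(A,B) = −Σ p(x,y)·log₂ p(x,y) over all 6 cells.
  cell (α,0): −0.17·log₂0.17 = 0.4346
  cell (α,1): −0.09·log₂0.09 = 0.3127
  cell (α,2): −0.31·log₂0.31 = 0.5238
  cell (β,0): −0.16·log₂0.16 = 0.4230
  cell (β,1): −0.16·log₂0.16 = 0.4230
  cell (β,2): −0.11·log₂0.11 = 0.3503
Sum = 2.467 bits.

2.467 bits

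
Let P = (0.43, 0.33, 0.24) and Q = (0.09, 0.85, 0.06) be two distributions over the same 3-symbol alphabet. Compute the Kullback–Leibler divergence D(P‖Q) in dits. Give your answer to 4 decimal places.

D(P‖Q) = Σ p·log₁₀(p/q).
  0.43·log₁₀(0.43/0.09) = 0.29207
  0.33·log₁₀(0.33/0.85) = -0.13560
  0.24·log₁₀(0.24/0.06) = 0.14449
D(P‖Q) = 0.3010 dits.

0.3010 dits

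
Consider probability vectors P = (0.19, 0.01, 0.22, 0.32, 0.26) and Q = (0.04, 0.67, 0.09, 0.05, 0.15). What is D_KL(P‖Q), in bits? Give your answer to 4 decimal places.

D(P‖Q) = Σ p·log₂(p/q).
  0.19·log₂(0.19/0.04) = 0.42711
  0.01·log₂(0.01/0.67) = -0.06066
  0.22·log₂(0.22/0.09) = 0.28369
  0.32·log₂(0.32/0.05) = 0.85698
  0.26·log₂(0.26/0.15) = 0.20632
D(P‖Q) = 1.7134 bits.

1.7134 bits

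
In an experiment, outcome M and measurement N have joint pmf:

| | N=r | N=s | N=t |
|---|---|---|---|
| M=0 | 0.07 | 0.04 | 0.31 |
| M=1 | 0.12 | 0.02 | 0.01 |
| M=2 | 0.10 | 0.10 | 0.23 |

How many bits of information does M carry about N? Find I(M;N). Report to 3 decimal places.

0.199 bits

Marginals: p(M) = (0.4200, 0.1500, 0.4300), p(N) = (0.2900, 0.1600, 0.5500).
I(M;N) = H(M) + H(N) − H(M,N).
H(M) = 1.4598, H(N) = 1.4153, H(M,N) = 2.6765.
I(M;N) = 1.4598 + 1.4153 − 2.6765 = 0.199 bits.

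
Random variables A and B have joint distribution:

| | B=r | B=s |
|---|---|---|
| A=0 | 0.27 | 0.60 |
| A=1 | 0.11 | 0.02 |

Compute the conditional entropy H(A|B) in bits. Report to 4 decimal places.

Marginals: p(A) = (0.8700, 0.1300), p(B) = (0.3800, 0.6200).
H(A|B) = Σ p(B) · H(A|B=·).
  B=r: p=0.3800, H(A|B=r) = 0.8680
  B=s: p=0.6200, H(A|B=s) = 0.2056
Weighted sum = 0.4573 bits.

0.4573 bits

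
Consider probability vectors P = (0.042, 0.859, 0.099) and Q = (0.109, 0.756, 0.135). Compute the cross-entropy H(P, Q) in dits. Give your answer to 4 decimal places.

0.2309 dits

H(P,Q) = −Σ p·log₁₀ q.
  −0.042·log₁₀(0.109) = 0.04043
  −0.859·log₁₀(0.756) = 0.10435
  −0.099·log₁₀(0.135) = 0.08610
H(P,Q) = 0.2309 dits.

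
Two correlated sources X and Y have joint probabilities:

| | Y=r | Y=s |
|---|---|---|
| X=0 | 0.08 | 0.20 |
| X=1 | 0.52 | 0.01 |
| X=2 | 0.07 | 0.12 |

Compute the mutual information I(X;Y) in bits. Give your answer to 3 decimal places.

0.421 bits

Marginals: p(X) = (0.2800, 0.5300, 0.1900), p(Y) = (0.6700, 0.3300).
I(X;Y) = Σ p(x,y)·log₂[p(x,y)/(p(x)p(y))].
  (0,r): 0.08·log₂(0.4264) = -0.0984
  (0,s): 0.20·log₂(2.1645) = 0.2228
  (1,r): 0.52·log₂(1.4644) = 0.2861
  (1,s): 0.01·log₂(0.0572) = -0.0413
  (2,r): 0.07·log₂(0.5499) = -0.0604
  (2,s): 0.12·log₂(1.9139) = 0.1124
Sum = 0.421 bits.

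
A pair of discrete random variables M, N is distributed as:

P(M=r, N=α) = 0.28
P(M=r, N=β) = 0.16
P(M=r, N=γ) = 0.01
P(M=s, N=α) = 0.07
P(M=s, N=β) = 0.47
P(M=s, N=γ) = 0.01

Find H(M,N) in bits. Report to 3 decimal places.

1.851 bits

H(M,N) = −Σ p(x,y)·log₂ p(x,y) over all 6 cells.
  cell (r,α): −0.28·log₂0.28 = 0.5142
  cell (r,β): −0.16·log₂0.16 = 0.4230
  cell (r,γ): −0.01·log₂0.01 = 0.0664
  cell (s,α): −0.07·log₂0.07 = 0.2686
  cell (s,β): −0.47·log₂0.47 = 0.5120
  cell (s,γ): −0.01·log₂0.01 = 0.0664
Sum = 1.851 bits.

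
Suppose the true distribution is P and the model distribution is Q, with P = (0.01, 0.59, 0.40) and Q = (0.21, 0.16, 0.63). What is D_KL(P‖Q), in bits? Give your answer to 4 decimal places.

0.8047 bits

D(P‖Q) = Σ p·log₂(p/q).
  0.01·log₂(0.01/0.21) = -0.04392
  0.59·log₂(0.59/0.16) = 1.11076
  0.40·log₂(0.40/0.63) = -0.26214
D(P‖Q) = 0.8047 bits.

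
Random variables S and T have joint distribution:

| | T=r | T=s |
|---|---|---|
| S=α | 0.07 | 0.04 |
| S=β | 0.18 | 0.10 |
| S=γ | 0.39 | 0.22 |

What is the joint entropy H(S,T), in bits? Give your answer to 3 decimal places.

H(S,T) = −Σ p(x,y)·log₂ p(x,y) over all 6 cells.
  cell (α,r): −0.07·log₂0.07 = 0.2686
  cell (α,s): −0.04·log₂0.04 = 0.1858
  cell (β,r): −0.18·log₂0.18 = 0.4453
  cell (β,s): −0.10·log₂0.10 = 0.3322
  cell (γ,r): −0.39·log₂0.39 = 0.5298
  cell (γ,s): −0.22·log₂0.22 = 0.4806
Sum = 2.242 bits.

2.242 bits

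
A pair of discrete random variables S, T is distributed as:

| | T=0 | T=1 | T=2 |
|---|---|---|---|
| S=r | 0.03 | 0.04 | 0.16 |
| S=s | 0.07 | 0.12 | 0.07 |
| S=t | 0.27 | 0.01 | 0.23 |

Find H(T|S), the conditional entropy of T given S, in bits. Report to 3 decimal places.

1.240 bits

Marginals: p(S) = (0.2300, 0.2600, 0.5100), p(T) = (0.3700, 0.1700, 0.4600).
H(T|S) = Σ p(S) · H(T|S=·).
  S=r: p=0.2300, H(T|S=r) = 1.1864
  S=s: p=0.2600, H(T|S=s) = 1.5342
  S=t: p=0.5100, H(T|S=t) = 1.1151
Weighted sum = 1.240 bits.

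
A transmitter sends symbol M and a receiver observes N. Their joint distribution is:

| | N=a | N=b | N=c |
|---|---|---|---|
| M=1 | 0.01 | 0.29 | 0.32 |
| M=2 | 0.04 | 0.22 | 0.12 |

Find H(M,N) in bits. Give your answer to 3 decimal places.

2.144 bits

H(M,N) = −Σ p(x,y)·log₂ p(x,y) over all 6 cells.
  cell (1,a): −0.01·log₂0.01 = 0.0664
  cell (1,b): −0.29·log₂0.29 = 0.5179
  cell (1,c): −0.32·log₂0.32 = 0.5260
  cell (2,a): −0.04·log₂0.04 = 0.1858
  cell (2,b): −0.22·log₂0.22 = 0.4806
  cell (2,c): −0.12·log₂0.12 = 0.3671
Sum = 2.144 bits.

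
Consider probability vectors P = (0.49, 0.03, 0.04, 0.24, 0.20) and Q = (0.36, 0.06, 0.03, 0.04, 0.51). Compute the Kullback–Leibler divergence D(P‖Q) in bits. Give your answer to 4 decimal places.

D(P‖Q) = Σ p·log₂(p/q).
  0.49·log₂(0.49/0.36) = 0.21794
  0.03·log₂(0.03/0.06) = -0.03000
  0.04·log₂(0.04/0.03) = 0.01660
  0.24·log₂(0.24/0.04) = 0.62039
  0.20·log₂(0.20/0.51) = -0.27010
D(P‖Q) = 0.5548 bits.

0.5548 bits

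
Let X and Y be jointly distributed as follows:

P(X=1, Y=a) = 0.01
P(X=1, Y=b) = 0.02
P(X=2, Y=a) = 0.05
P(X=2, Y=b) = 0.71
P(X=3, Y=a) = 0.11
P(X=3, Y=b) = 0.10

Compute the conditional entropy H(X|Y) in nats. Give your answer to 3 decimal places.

0.534 nats

Marginals: p(X) = (0.0300, 0.7600, 0.2100), p(Y) = (0.1700, 0.8300).
H(X|Y) = Σ p(Y) · H(X|Y=·).
  Y=a: p=0.1700, H(X|Y=a) = 0.8083
  Y=b: p=0.8300, H(X|Y=b) = 0.4783
Weighted sum = 0.534 nats.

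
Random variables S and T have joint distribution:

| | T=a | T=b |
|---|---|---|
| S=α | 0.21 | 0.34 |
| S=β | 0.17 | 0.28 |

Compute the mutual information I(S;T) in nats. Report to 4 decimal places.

0.0000 nats

Marginals: p(S) = (0.5500, 0.4500), p(T) = (0.3800, 0.6200).
I(S;T) = H(S) + H(T) − H(S,T).
H(S) = 0.6881, H(T) = 0.6641, H(S,T) = 1.3522.
I(S;T) = 0.6881 + 0.6641 − 1.3522 = 0.0000 nats.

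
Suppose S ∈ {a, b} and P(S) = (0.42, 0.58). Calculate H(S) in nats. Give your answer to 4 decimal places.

0.6803 nats

H(S) = −Σ p·ln p.
  −(0.42)·ln(0.42) = 0.36435
  −(0.58)·ln(0.58) = 0.31594
Sum: 0.36435 + 0.31594 = 0.6803 nats.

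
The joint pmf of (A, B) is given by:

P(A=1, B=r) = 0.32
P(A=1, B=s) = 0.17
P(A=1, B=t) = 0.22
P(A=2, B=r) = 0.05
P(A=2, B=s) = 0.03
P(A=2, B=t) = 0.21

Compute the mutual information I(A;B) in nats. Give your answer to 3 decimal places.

0.073 nats

Marginals: p(A) = (0.7100, 0.2900), p(B) = (0.3700, 0.2000, 0.4300).
I(A;B) = H(A) + H(B) − H(A,B).
H(A) = 0.6022, H(B) = 1.0527, H(A,B) = 1.5817.
I(A;B) = 0.6022 + 1.0527 − 1.5817 = 0.073 nats.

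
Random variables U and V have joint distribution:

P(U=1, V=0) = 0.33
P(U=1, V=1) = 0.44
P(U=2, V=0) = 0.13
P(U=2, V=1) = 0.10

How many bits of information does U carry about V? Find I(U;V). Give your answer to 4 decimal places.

Marginals: p(U) = (0.7700, 0.2300), p(V) = (0.4600, 0.5400).
I(U;V) = H(U) + H(V) − H(U,V).
H(U) = 0.7780, H(V) = 0.9954, H(U,V) = 1.7638.
I(U;V) = 0.7780 + 0.9954 − 1.7638 = 0.0096 bits.

0.0096 bits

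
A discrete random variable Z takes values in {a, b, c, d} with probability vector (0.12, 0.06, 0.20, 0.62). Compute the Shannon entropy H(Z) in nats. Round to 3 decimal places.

1.042 nats

H(Z) = −Σ p·ln p.
  −(0.12)·ln(0.12) = 0.2544
  −(0.06)·ln(0.06) = 0.1688
  −(0.20)·ln(0.20) = 0.3219
  −(0.62)·ln(0.62) = 0.2964
Sum: 0.2544 + 0.1688 + 0.3219 + 0.2964 = 1.042 nats.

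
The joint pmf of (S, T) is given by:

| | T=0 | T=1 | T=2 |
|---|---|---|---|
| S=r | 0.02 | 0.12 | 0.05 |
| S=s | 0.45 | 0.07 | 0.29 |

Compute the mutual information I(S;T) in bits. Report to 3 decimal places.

Marginals: p(S) = (0.1900, 0.8100), p(T) = (0.4700, 0.1900, 0.3400).
I(S;T) = Σ p(x,y)·log₂[p(x,y)/(p(x)p(y))].
  (r,0): 0.02·log₂(0.2240) = -0.0432
  (r,1): 0.12·log₂(3.3241) = 0.2080
  (r,2): 0.05·log₂(0.7740) = -0.0185
  (s,0): 0.45·log₂(1.1820) = 0.1086
  (s,1): 0.07·log₂(0.4548) = -0.0796
  (s,2): 0.29·log₂(1.0530) = 0.0216
Sum = 0.197 bits.

0.197 bits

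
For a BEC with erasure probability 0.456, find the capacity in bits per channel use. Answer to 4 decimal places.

Binary erasure channel: capacity C = 1 − ε.
C = 1 − 0.456 = 0.5440 bits per channel use.

0.5440 bits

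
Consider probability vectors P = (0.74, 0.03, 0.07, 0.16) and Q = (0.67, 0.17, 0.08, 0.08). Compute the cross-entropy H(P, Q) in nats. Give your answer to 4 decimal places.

0.9304 nats

H(P,Q) = −Σ p·ln q.
  −0.74·ln(0.67) = 0.29635
  −0.03·ln(0.17) = 0.05316
  −0.07·ln(0.08) = 0.17680
  −0.16·ln(0.08) = 0.40412
H(P,Q) = 0.9304 nats.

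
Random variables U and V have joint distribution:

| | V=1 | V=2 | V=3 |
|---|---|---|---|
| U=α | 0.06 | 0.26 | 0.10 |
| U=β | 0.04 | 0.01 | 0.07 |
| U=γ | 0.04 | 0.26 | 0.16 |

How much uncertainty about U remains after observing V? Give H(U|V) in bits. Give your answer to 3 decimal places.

Marginals: p(U) = (0.4200, 0.1200, 0.4600), p(V) = (0.1400, 0.5300, 0.3300).
H(U|V) = Σ p(V) · H(U|V=·).
  V=1: p=0.1400, H(U|V=1) = 1.5567
  V=2: p=0.5300, H(U|V=2) = 1.1162
  V=3: p=0.3300, H(U|V=3) = 1.5029
Weighted sum = 1.305 bits.

1.305 bits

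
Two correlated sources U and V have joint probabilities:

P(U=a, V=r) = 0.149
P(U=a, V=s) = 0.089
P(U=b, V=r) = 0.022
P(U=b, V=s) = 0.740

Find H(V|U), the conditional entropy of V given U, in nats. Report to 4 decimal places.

Marginals: p(U) = (0.2380, 0.7620), p(V) = (0.1710, 0.8290).
H(V|U) = Σ p(U) · H(V|U=·).
  U=a: p=0.2380, H(V|U=a) = 0.6610
  U=b: p=0.7620, H(V|U=b) = 0.1308
Weighted sum = 0.2570 nats.

0.2570 nats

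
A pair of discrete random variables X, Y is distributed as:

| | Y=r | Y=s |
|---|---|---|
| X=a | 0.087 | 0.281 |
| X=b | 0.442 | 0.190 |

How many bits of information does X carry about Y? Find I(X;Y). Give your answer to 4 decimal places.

Marginals: p(X) = (0.3680, 0.6320), p(Y) = (0.5290, 0.4710).
I(X;Y) = Σ p(x,y)·log₂[p(x,y)/(p(x)p(y))].
  (a,r): 0.087·log₂(0.4469) = -0.10109
  (a,s): 0.281·log₂(1.6212) = 0.19588
  (b,r): 0.442·log₂(1.3221) = 0.17803
  (b,s): 0.190·log₂(0.6383) = -0.12307
Sum = 0.1497 bits.

0.1497 bits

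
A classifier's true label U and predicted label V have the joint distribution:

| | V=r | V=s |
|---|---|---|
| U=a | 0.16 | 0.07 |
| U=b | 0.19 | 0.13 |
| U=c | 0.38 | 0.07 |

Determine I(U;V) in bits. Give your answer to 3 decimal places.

Marginals: p(U) = (0.2300, 0.3200, 0.4500), p(V) = (0.7300, 0.2700).
I(U;V) = H(U) + H(V) − H(U,V).
H(U) = 1.5321, H(V) = 0.8415, H(U,V) = 2.3285.
I(U;V) = 1.5321 + 0.8415 − 2.3285 = 0.045 bits.

0.045 bits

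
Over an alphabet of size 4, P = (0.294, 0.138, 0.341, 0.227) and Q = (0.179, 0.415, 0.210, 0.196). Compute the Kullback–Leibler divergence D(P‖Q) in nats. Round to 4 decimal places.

D(P‖Q) = Σ p·ln(p/q).
  0.294·ln(0.294/0.179) = 0.14588
  0.138·ln(0.138/0.415) = -0.15194
  0.341·ln(0.341/0.210) = 0.16531
  0.227·ln(0.227/0.196) = 0.03333
D(P‖Q) = 0.1926 nats.

0.1926 nats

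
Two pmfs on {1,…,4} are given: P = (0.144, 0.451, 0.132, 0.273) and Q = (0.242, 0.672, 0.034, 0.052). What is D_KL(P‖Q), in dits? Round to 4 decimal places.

0.1638 dits

D(P‖Q) = Σ p·log₁₀(p/q).
  0.144·log₁₀(0.144/0.242) = -0.03247
  0.451·log₁₀(0.451/0.672) = -0.07811
  0.132·log₁₀(0.132/0.034) = 0.07776
  0.273·log₁₀(0.273/0.052) = 0.19660
D(P‖Q) = 0.1638 dits.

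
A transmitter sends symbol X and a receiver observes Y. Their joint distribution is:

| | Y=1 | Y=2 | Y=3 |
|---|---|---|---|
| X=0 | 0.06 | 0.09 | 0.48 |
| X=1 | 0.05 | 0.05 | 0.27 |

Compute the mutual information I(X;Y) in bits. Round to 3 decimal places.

0.003 bits

Marginals: p(X) = (0.6300, 0.3700), p(Y) = (0.1100, 0.1400, 0.7500).
I(X;Y) = Σ p(x,y)·log₂[p(x,y)/(p(x)p(y))].
  (0,1): 0.06·log₂(0.8658) = -0.0125
  (0,2): 0.09·log₂(1.0204) = 0.0026
  (0,3): 0.48·log₂(1.0159) = 0.0109
  (1,1): 0.05·log₂(1.2285) = 0.0148
  (1,2): 0.05·log₂(0.9653) = -0.0026
  (1,3): 0.27·log₂(0.9730) = -0.0107
Sum = 0.003 bits.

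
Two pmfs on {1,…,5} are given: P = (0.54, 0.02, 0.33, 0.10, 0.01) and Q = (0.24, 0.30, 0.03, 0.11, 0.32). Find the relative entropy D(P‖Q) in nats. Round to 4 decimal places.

D(P‖Q) = Σ p·ln(p/q).
  0.54·ln(0.54/0.24) = 0.43790
  0.02·ln(0.02/0.30) = -0.05416
  0.33·ln(0.33/0.03) = 0.79131
  0.10·ln(0.10/0.11) = -0.00953
  0.01·ln(0.01/0.32) = -0.03466
D(P‖Q) = 1.1309 nats.

1.1309 nats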